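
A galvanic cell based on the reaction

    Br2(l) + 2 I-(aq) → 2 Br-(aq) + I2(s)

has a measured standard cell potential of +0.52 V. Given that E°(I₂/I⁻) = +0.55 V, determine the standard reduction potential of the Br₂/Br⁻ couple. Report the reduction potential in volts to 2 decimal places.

+1.07 V

In the reaction as written the Br₂/Br⁻ couple is reduced (cathode) and I₂/I⁻ is oxidized (anode), so E°cell = E°(Br₂/Br⁻) − E°(I₂/I⁻).
E°(Br₂/Br⁻) = E°cell + E°(anode) = +0.52 + (+0.55) = +1.07 V.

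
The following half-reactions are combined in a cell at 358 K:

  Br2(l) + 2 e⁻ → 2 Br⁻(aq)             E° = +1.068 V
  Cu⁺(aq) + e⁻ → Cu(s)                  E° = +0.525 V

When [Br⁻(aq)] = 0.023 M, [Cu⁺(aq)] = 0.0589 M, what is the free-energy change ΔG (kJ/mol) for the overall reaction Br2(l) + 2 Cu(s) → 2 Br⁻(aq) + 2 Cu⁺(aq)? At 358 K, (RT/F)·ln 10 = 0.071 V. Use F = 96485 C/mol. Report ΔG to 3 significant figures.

−144 kJ/mol

E°cell = +1.068 − (+0.525) = +0.543 V; the balanced reaction transfers n = 2 electrons.
Here Q = [Br⁻(aq)]^2·[Cu⁺(aq)]^2 = 1.84×10^−6 (log Q = −5.736), giving E = +0.543 − (0.071/2)·(−5.736) = +0.7466 V.
Then ΔG = −nFE = −2 × 96485 × +0.7466 J/mol = −144 kJ/mol.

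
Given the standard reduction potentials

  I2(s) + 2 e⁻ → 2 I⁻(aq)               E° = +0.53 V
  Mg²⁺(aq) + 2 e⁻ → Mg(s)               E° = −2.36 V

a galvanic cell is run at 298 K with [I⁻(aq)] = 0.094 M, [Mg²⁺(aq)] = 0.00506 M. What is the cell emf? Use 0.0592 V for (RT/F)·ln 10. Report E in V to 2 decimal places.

I₂/I⁻ is reduced (cathode, E° = +0.53 V) and Mg²⁺/Mg is oxidized (anode).
The standard potential is +0.53 − (−2.36) = +2.89 V and the balanced reaction transfers n = 2 electrons.
For the overall reaction I2(s) + Mg(s) → 2 I⁻(aq) + Mg²⁺(aq), Q = [I⁻(aq)]^2·[Mg²⁺(aq)] = 4.47×10^−5, giving log Q = −4.350.
E = E° − (0.0592/n)·log Q = +2.89 − (0.0592/2)(−4.350) = +3.02 V.

+3.02 V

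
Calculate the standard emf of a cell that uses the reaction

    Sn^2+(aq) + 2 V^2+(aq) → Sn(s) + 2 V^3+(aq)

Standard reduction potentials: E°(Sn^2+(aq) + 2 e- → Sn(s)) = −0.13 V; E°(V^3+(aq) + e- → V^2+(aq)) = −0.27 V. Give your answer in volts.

+0.14 V

In the reaction as written, Sn^2+(aq) is reduced (cathode) and V^3+(aq) is produced by oxidation at the anode.
E°cell = E°(cathode) − E°(anode) = −0.13 − (−0.27) = +0.14 V.
The positive value indicates the reaction is spontaneous as written.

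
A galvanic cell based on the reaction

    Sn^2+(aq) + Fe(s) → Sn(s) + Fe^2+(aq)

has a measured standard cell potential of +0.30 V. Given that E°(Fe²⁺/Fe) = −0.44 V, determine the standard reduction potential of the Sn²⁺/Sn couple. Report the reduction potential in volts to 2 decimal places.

In the reaction as written the Sn²⁺/Sn couple is reduced (cathode) and Fe²⁺/Fe is oxidized (anode), so E°cell = E°(Sn²⁺/Sn) − E°(Fe²⁺/Fe).
E°(Sn²⁺/Sn) = E°cell + E°(anode) = +0.30 + (−0.44) = −0.14 V.

−0.14 V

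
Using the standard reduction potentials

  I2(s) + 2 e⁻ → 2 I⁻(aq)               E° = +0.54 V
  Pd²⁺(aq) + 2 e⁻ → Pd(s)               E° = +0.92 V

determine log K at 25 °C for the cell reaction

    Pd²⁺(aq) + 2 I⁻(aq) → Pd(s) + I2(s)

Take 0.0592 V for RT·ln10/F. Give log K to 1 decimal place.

The Pd²⁺/Pd couple is reduced (cathode); E°cell = +0.92 − (+0.54) = +0.38 V with n = 2.
At equilibrium E = 0, so log K = nE°cell / 0.0592 = (2)(+0.38) / 0.0592 = 12.8.

log K = 12.8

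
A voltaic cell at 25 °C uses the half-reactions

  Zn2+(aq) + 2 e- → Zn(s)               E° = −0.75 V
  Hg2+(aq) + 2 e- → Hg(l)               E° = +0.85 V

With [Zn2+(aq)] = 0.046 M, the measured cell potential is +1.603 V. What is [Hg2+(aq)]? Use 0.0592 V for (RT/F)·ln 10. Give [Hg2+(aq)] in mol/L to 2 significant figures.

0.058 M

The Hg²⁺/Hg couple has the larger reduction potential, so it is the cathode: E°cell = +0.85 − (−0.75) = +1.60 V and n = 2.
From the Nernst equation, log Q = n(E° − E)/0.0592 = 2·(+1.60 − (+1.603))/0.0592 = −0.101.
The balanced reaction is Hg2+(aq) + Zn(s) → Hg(l) + Zn2+(aq), so Q = [Zn2+(aq)] / [Hg2+(aq)].
Solving for the unknown gives log [Hg2+(aq)] = −1.236, so [Hg2+(aq)] ≈ 0.058 M.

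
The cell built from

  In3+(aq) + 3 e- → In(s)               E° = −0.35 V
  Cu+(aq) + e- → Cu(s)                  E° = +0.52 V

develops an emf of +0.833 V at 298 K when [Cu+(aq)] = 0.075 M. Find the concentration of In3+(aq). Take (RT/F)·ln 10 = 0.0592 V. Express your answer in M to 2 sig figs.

The Cu⁺/Cu couple has the larger reduction potential, so it is the cathode: E°cell = +0.52 − (−0.35) = +0.87 V and n = 3.
Rearranging E = E° − (0.0592/n)·log Q gives log Q = 3(+0.87 − (+0.833))/0.0592 = 1.875.
The balanced reaction is 3 Cu+(aq) + In(s) → 3 Cu(s) + In3+(aq), so Q = [In3+(aq)] / [Cu+(aq)]^3.
Solving for the unknown gives log [In3+(aq)] = −1.500, so [In3+(aq)] ≈ 0.032 M.

0.032 M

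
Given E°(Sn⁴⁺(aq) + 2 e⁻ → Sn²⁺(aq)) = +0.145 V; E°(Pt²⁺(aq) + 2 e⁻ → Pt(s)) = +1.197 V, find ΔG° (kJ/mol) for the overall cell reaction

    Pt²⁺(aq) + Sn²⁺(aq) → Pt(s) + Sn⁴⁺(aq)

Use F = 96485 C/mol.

In the reaction as written Pt²⁺(aq) is reduced, so the Pt²⁺/Pt couple is the cathode and Sn⁴⁺/Sn²⁺ is the anode.
E°cell = +1.197 − (+0.145) = +1.052 V; balancing electrons gives n = 2.
ΔG° = −nFE°cell = −(2)(96485)(+1.052) J/mol = −203 kJ/mol.

−203 kJ/mol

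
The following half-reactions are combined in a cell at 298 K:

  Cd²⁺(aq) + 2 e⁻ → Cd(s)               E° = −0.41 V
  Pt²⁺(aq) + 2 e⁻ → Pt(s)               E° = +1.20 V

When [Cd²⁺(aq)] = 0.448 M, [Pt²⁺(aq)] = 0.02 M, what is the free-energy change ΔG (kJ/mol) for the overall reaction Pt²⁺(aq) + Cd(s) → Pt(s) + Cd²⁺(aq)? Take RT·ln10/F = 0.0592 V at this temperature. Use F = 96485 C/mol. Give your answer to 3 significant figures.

The standard cell potential is +1.20 − (−0.41) = +1.61 V, with n = 2 electrons in the balanced equation.
Q = [Cd²⁺(aq)] / [Pt²⁺(aq)] = 22.4, so log Q = 1.350 and E = +1.61 − (0.0592/2)(1.350) = +1.5700 V.
Then ΔG = −nFE = −2 × 96485 × +1.5700 J/mol = −303 kJ/mol.

−303 kJ/mol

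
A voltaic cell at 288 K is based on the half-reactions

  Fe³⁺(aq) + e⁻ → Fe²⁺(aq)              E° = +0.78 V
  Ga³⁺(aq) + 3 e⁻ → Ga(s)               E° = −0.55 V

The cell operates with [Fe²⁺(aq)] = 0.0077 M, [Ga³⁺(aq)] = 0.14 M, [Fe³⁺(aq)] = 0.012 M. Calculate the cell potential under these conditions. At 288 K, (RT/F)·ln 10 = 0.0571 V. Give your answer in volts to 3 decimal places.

+1.357 V

Fe³⁺/Fe²⁺ is reduced (cathode, E° = +0.78 V) and Ga³⁺/Ga is oxidized (anode).
The standard potential is +0.78 − (−0.55) = +1.33 V and the balanced reaction transfers n = 3 electrons.
The balanced reaction is 3 Fe³⁺(aq) + Ga(s) → 3 Fe²⁺(aq) + Ga³⁺(aq), so Q = ([Fe²⁺(aq)]^3·[Ga³⁺(aq)]) / [Fe³⁺(aq)]^3 = 0.037 and log Q = −1.432.
Applying E = E° − (RT ln10/nF)·log Q gives +1.33 − (0.0571/3)(−1.432) = +1.357 V.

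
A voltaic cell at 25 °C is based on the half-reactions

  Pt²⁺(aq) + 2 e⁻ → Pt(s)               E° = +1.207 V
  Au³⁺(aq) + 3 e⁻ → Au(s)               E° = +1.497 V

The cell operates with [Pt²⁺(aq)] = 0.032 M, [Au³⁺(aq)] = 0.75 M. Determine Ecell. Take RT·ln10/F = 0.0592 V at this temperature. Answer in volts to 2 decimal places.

Since E°(Au³⁺/Au) > E°(Pt²⁺/Pt), Au³⁺/Au serves as the cathode.
E°cell = +1.497 − (+1.207) = +0.290 V, with n = 6 electrons transferred.
The balanced reaction is 2 Au³⁺(aq) + 3 Pt(s) → 2 Au(s) + 3 Pt²⁺(aq), so Q = [Pt²⁺(aq)]^3 / [Au³⁺(aq)]^2 = 5.83×10^−5 and log Q = −4.235.
By the Nernst equation, E = +0.290 − (0.0592/6)·(−4.235) = +0.33 V.

+0.33 V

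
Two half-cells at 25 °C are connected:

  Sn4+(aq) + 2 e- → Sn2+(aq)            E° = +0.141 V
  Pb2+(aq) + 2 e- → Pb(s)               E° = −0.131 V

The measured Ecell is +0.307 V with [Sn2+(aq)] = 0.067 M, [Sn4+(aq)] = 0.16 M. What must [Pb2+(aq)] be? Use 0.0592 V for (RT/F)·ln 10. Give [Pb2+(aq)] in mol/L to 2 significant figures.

0.16 M

The Sn⁴⁺/Sn²⁺ couple has the larger reduction potential, so it is the cathode: E°cell = +0.141 − (−0.131) = +0.272 V and n = 2.
Since E = E° − (0.0592/n)·log Q, log Q = n(E° − E)/0.0592 = −1.182.
Balancing electrons gives Sn4+(aq) + Pb(s) → Sn2+(aq) + Pb2+(aq); thus Q = ([Sn2+(aq)]·[Pb2+(aq)]) / [Sn4+(aq)].
Substituting the known concentrations and solving, log [Pb2+(aq)] = −0.804 and [Pb2+(aq)] = 0.16 M.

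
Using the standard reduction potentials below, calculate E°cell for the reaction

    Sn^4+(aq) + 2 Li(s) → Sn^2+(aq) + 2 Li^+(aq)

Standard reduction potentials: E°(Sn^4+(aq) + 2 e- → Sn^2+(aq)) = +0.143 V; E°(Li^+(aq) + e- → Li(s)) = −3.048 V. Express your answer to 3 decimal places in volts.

In the reaction as written, Sn^4+(aq) is reduced (cathode) and Li^+(aq) is produced by oxidation at the anode.
E°cell = E°(cathode) − E°(anode) = +0.143 − (−3.048) = +3.191 V.

+3.191 V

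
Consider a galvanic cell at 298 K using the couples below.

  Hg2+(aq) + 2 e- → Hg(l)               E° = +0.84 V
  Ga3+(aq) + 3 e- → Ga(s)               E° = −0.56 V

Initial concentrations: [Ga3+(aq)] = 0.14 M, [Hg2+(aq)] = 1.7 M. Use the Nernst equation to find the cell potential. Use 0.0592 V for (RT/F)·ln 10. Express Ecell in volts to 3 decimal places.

+1.424 V

Hg²⁺/Hg is reduced (cathode, E° = +0.84 V) and Ga³⁺/Ga is oxidized (anode).
The standard potential is +0.84 − (−0.56) = +1.40 V and the balanced reaction transfers n = 6 electrons.
Balancing gives 3 Hg2+(aq) + 2 Ga(s) → 3 Hg(l) + 2 Ga3+(aq); hence Q = [Ga3+(aq)]^2 / [Hg2+(aq)]^3 = 0.00399 (log Q = −2.399).
By the Nernst equation, E = +1.40 − (0.0592/6)·(−2.399) = +1.424 V.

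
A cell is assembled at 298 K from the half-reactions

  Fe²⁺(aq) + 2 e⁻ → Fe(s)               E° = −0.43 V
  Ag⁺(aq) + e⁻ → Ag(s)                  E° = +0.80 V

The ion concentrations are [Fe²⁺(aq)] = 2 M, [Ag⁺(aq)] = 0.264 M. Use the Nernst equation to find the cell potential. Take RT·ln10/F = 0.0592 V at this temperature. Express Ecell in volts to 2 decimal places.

+1.19 V

Ag⁺/Ag is reduced (cathode, E° = +0.80 V) and Fe²⁺/Fe is oxidized (anode).
E°cell = E°cat − E°an = +0.80 − (−0.43) = +1.23 V; n = 2.
Balancing gives 2 Ag⁺(aq) + Fe(s) → 2 Ag(s) + Fe²⁺(aq); hence Q = [Fe²⁺(aq)] / [Ag⁺(aq)]^2 = 28.7 (log Q = 1.458).
E = E° − (0.0592/n)·log Q = +1.23 − (0.0592/2)(1.458) = +1.19 V.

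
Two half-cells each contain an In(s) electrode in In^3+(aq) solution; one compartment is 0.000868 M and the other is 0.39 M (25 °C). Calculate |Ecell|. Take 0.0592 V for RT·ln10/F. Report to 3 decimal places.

0.052 V

For a concentration cell E°cell = 0, since both electrodes use the same couple.
The compartment with the higher In^3+(aq) concentration (0.39 M) acts as the cathode; ions are reduced there and produced at the dilute (0.000868 M) anode.
With n = 3, Ecell = −(0.0592/3)·log([dilute]/[conc]) = −(0.0592/3)·log(0.000868/0.39) = +0.052 V.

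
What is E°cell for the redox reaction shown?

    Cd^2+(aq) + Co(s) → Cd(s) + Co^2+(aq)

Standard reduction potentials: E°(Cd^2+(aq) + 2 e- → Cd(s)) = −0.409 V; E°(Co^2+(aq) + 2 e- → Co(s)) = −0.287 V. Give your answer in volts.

Cd^2+(aq) gains electrons, so the Cd²⁺/Cd couple is the cathode; the Co²⁺/Co couple is the anode.
E°cell = E°(cathode) − E°(anode) = −0.409 − (−0.287) = −0.122 V.

−0.122 V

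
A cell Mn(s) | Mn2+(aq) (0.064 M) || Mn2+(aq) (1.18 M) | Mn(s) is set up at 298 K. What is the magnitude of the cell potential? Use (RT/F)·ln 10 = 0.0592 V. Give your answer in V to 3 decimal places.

0.037 V

For a concentration cell E°cell = 0, since both electrodes use the same couple.
The compartment with the higher Mn2+(aq) concentration (1.18 M) acts as the cathode; ions are reduced there and produced at the dilute (0.064 M) anode.
With n = 2, Ecell = −(0.0592/2)·log([dilute]/[conc]) = −(0.0592/2)·log(0.064/1.18) = +0.037 V.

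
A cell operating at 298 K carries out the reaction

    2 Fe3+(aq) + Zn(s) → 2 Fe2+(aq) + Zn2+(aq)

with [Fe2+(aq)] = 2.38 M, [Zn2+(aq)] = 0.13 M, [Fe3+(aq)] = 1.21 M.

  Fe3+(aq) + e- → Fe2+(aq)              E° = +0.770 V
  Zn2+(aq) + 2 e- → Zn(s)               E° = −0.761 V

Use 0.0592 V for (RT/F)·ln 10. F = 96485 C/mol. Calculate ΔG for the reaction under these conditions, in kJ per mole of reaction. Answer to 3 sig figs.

−297 kJ/mol

The standard cell potential is +0.770 − (−0.761) = +1.531 V, with n = 2 electrons in the balanced equation.
The reaction quotient is ([Fe2+(aq)]^2·[Zn2+(aq)]) / [Fe3+(aq)]^2 = 0.503; by Nernst, E = +1.531 − (0.0592/2)(−0.298) = +1.5398 V.
Then ΔG = −nFE = −2 × 96485 × +1.5398 J/mol = −297 kJ/mol.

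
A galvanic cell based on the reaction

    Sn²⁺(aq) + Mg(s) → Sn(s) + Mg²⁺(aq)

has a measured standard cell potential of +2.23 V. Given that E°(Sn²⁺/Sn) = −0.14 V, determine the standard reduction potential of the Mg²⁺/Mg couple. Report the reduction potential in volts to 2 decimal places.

In the reaction as written the Sn²⁺/Sn couple is reduced (cathode) and Mg²⁺/Mg is oxidized (anode), so E°cell = E°(Sn²⁺/Sn) − E°(Mg²⁺/Mg).
E°(Mg²⁺/Mg) = E°(cathode) − E°cell = −0.14 − (+2.23) = −2.37 V.

−2.37 V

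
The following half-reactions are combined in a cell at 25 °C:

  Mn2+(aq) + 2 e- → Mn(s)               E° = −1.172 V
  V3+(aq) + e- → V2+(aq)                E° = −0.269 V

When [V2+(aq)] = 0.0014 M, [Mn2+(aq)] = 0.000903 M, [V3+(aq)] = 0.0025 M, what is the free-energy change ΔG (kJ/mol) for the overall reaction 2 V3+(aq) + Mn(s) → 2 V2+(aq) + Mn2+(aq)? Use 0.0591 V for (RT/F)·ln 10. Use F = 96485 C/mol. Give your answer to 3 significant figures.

E°cell = −0.269 − (−1.172) = +0.903 V; the balanced reaction transfers n = 2 electrons.
The reaction quotient is ([V2+(aq)]^2·[Mn2+(aq)]) / [V3+(aq)]^2 = 0.000283; by Nernst, E = +0.903 − (0.0591/2)(−3.548) = +1.0078 V.
Finally ΔG = −nFE = −(2)(96485 C/mol)(+1.0078 V) = −194 kJ/mol.

−194 kJ/mol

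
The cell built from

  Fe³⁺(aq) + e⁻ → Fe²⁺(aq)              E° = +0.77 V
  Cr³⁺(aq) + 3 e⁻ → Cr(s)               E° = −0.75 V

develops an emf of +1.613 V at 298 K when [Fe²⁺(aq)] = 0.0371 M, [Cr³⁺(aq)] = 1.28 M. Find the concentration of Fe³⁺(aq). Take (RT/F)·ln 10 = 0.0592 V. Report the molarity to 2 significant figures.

1.5 M

Fe³⁺/Fe²⁺ is the cathode (higher E°); E°cell = +0.77 − (−0.75) = +1.52 V with n = 3.
Since E = E° − (0.0592/n)·log Q, log Q = n(E° − E)/0.0592 = −4.713.
The balanced reaction is 3 Fe³⁺(aq) + Cr(s) → 3 Fe²⁺(aq) + Cr³⁺(aq), so Q = ([Fe²⁺(aq)]^3·[Cr³⁺(aq)]) / [Fe³⁺(aq)]^3.
Isolating [Fe³⁺(aq)] in Q = 10^{−4.713} yields log [Fe³⁺(aq)] = 0.176, i.e. 1.5 M.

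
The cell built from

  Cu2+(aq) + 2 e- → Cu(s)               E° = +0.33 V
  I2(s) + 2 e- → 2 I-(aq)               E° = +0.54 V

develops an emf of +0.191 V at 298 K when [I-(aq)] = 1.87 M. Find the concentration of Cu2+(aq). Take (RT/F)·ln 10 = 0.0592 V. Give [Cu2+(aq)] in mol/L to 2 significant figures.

With I₂/I⁻ at the cathode and Cu²⁺/Cu at the anode, E°cell = +0.54 − (+0.33) = +0.21 V (n = 2).
Since E = E° − (0.0592/n)·log Q, log Q = n(E° − E)/0.0592 = 0.642.
For I2(s) + Cu(s) → 2 I-(aq) + Cu2+(aq), the reaction quotient is Q = [I-(aq)]^2·[Cu2+(aq)].
Isolating [Cu2+(aq)] in Q = 10^{0.642} yields log [Cu2+(aq)] = 0.098, i.e. 1.3 M.

1.3 M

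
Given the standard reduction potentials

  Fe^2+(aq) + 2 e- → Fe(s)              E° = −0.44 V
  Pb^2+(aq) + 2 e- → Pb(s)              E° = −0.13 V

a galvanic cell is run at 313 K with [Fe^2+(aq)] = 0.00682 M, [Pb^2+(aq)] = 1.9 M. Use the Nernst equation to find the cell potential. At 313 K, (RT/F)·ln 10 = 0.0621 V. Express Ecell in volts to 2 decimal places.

Pb²⁺/Pb is reduced (cathode, E° = −0.13 V) and Fe²⁺/Fe is oxidized (anode).
The standard potential is −0.13 − (−0.44) = +0.31 V and the balanced reaction transfers n = 2 electrons.
Balancing gives Pb^2+(aq) + Fe(s) → Pb(s) + Fe^2+(aq); hence Q = [Fe^2+(aq)] / [Pb^2+(aq)] = 0.00359 (log Q = −2.445).
E = E° − (0.0621/n)·log Q = +0.31 − (0.0621/2)(−2.445) = +0.39 V.

+0.39 V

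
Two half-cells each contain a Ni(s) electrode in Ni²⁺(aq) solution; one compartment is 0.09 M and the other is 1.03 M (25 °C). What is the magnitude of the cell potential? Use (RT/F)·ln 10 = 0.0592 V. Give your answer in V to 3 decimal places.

0.031 V

For a concentration cell E°cell = 0, since both electrodes use the same couple.
The compartment with the higher Ni²⁺(aq) concentration (1.03 M) acts as the cathode; ions are reduced there and produced at the dilute (0.09 M) anode.
With n = 2, Ecell = −(0.0592/2)·log([dilute]/[conc]) = −(0.0592/2)·log(0.09/1.03) = +0.031 V.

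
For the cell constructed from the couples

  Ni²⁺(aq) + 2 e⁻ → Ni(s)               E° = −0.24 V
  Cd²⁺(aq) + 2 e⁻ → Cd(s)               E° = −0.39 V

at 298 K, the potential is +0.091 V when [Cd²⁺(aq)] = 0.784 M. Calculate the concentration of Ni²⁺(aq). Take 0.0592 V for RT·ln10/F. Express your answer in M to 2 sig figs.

The Ni²⁺/Ni couple has the larger reduction potential, so it is the cathode: E°cell = −0.24 − (−0.39) = +0.15 V and n = 2.
Rearranging E = E° − (0.0592/n)·log Q gives log Q = 2(+0.15 − (+0.091))/0.0592 = 1.993.
For Ni²⁺(aq) + Cd(s) → Ni(s) + Cd²⁺(aq), the reaction quotient is Q = [Cd²⁺(aq)] / [Ni²⁺(aq)].
Substituting the known concentrations and solving, log [Ni²⁺(aq)] = −2.099 and [Ni²⁺(aq)] = 0.0080 M.

0.0080 M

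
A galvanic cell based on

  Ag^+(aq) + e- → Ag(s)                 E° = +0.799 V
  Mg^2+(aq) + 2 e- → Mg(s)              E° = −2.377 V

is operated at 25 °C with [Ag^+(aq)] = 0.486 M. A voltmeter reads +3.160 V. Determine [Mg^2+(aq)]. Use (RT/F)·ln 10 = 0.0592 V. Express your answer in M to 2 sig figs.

With Ag⁺/Ag at the cathode and Mg²⁺/Mg at the anode, E°cell = +0.799 − (−2.377) = +3.176 V (n = 2).
From the Nernst equation, log Q = n(E° − E)/0.0592 = 2·(+3.176 − (+3.160))/0.0592 = 0.541.
Balancing electrons gives 2 Ag^+(aq) + Mg(s) → 2 Ag(s) + Mg^2+(aq); thus Q = [Mg^2+(aq)] / [Ag^+(aq)]^2.
Isolating [Mg^2+(aq)] in Q = 10^{0.541} yields log [Mg^2+(aq)] = −0.086, i.e. 0.82 M.

0.82 M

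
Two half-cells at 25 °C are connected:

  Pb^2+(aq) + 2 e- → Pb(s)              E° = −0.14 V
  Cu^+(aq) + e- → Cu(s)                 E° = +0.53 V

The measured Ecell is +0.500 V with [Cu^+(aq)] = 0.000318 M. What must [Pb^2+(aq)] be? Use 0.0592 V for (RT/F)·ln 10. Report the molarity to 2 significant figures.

With Cu⁺/Cu at the cathode and Pb²⁺/Pb at the anode, E°cell = +0.53 − (−0.14) = +0.67 V (n = 2).
Rearranging E = E° − (0.0592/n)·log Q gives log Q = 2(+0.67 − (+0.500))/0.0592 = 5.743.
For 2 Cu^+(aq) + Pb(s) → 2 Cu(s) + Pb^2+(aq), the reaction quotient is Q = [Pb^2+(aq)] / [Cu^+(aq)]^2.
Solving for the unknown gives log [Pb^2+(aq)] = −1.252, so [Pb^2+(aq)] ≈ 0.056 M.

0.056 M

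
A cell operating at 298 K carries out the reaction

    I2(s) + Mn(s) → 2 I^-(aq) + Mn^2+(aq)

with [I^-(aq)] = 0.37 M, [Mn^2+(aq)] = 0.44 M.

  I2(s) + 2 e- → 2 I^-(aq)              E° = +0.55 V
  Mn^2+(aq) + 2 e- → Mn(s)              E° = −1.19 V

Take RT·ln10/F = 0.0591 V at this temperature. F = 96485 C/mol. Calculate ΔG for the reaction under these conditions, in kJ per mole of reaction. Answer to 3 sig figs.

E°cell = +0.55 − (−1.19) = +1.74 V; the balanced reaction transfers n = 2 electrons.
Q = [I^-(aq)]^2·[Mn^2+(aq)] = 0.0602, so log Q = −1.220 and E = +1.74 − (0.0591/2)(−1.220) = +1.7761 V.
Then ΔG = −nFE = −2 × 96485 × +1.7761 J/mol = −343 kJ/mol.

−343 kJ/mol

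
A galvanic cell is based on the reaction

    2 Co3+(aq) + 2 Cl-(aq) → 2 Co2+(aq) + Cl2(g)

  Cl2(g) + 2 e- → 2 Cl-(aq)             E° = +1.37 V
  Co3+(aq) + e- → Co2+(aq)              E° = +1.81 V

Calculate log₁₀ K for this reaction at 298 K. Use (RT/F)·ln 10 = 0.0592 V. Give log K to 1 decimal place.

The Co³⁺/Co²⁺ couple is reduced (cathode); E°cell = +1.81 − (+1.37) = +0.44 V with n = 2.
At equilibrium E = 0, so log K = nE°cell / 0.0592 = (2)(+0.44) / 0.0592 = 14.9.

log K = 14.9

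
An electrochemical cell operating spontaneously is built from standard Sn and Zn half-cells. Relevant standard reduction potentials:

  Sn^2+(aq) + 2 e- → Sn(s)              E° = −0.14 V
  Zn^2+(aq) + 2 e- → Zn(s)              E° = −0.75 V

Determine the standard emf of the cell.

The Sn²⁺/Sn couple has the higher E°, so Sn ion is reduced (cathode) and Zn is oxidized (anode).
E°cell = E°(cathode) − E°(anode) = −0.14 − (−0.75) = +0.61 V.

+0.61 V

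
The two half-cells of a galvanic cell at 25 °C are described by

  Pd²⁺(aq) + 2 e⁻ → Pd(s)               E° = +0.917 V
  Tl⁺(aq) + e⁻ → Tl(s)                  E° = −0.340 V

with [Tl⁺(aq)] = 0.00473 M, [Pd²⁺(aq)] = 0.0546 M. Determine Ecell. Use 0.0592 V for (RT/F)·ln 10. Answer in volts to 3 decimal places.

+1.357 V

The Pd²⁺/Pd couple has the more positive E°, so it is the cathode; Tl⁺/Tl is the anode.
The standard potential is +0.917 − (−0.340) = +1.257 V and the balanced reaction transfers n = 2 electrons.
Balancing gives Pd²⁺(aq) + 2 Tl(s) → Pd(s) + 2 Tl⁺(aq); hence Q = [Tl⁺(aq)]^2 / [Pd²⁺(aq)] = 0.00041 (log Q = −3.387).
Applying E = E° − (RT ln10/nF)·log Q gives +1.257 − (0.0592/2)(−3.387) = +1.357 V.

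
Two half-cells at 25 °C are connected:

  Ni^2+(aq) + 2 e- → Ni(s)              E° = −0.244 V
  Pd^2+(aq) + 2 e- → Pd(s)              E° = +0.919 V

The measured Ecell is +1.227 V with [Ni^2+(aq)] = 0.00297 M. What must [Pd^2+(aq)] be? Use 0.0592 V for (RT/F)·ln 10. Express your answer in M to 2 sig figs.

0.43 M

The Pd²⁺/Pd couple has the larger reduction potential, so it is the cathode: E°cell = +0.919 − (−0.244) = +1.163 V and n = 2.
Since E = E° − (0.0592/n)·log Q, log Q = n(E° − E)/0.0592 = −2.162.
Balancing electrons gives Pd^2+(aq) + Ni(s) → Pd(s) + Ni^2+(aq); thus Q = [Ni^2+(aq)] / [Pd^2+(aq)].
Solving for the unknown gives log [Pd^2+(aq)] = −0.365, so [Pd^2+(aq)] ≈ 0.43 M.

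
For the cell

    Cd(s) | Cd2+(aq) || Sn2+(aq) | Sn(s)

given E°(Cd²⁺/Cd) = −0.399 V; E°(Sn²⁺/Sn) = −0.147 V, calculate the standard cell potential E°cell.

By convention the left-hand electrode in cell notation is the anode (oxidation) and the right-hand electrode is the cathode (reduction).
E°cell = E°(right) − E°(left) = −0.147 − (−0.399) = +0.252 V.

+0.252 V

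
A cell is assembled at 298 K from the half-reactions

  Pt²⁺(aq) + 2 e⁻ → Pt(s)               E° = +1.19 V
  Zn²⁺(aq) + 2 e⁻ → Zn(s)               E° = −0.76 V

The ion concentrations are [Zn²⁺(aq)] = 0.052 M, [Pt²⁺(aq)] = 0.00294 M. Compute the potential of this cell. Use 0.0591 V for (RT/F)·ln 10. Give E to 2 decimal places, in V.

+1.91 V

The Pt²⁺/Pt couple has the more positive E°, so it is the cathode; Zn²⁺/Zn is the anode.
E°cell = +1.19 − (−0.76) = +1.95 V, with n = 2 electrons transferred.
The balanced reaction is Pt²⁺(aq) + Zn(s) → Pt(s) + Zn²⁺(aq), so Q = [Zn²⁺(aq)] / [Pt²⁺(aq)] = 17.7 and log Q = 1.248.
Applying E = E° − (RT ln10/nF)·log Q gives +1.95 − (0.0591/2)(1.248) = +1.91 V.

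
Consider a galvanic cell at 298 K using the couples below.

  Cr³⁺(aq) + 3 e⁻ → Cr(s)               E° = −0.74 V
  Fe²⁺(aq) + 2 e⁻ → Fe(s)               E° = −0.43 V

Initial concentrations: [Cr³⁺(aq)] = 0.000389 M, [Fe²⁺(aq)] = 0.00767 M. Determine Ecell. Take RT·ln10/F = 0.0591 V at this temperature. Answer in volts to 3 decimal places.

+0.315 V

Since E°(Fe²⁺/Fe) > E°(Cr³⁺/Cr), Fe²⁺/Fe serves as the cathode.
The standard potential is −0.43 − (−0.74) = +0.31 V and the balanced reaction transfers n = 6 electrons.
For the overall reaction 3 Fe²⁺(aq) + 2 Cr(s) → 3 Fe(s) + 2 Cr³⁺(aq), Q = [Cr³⁺(aq)]^2 / [Fe²⁺(aq)]^3 = 0.335, giving log Q = −0.474.
Applying E = E° − (RT ln10/nF)·log Q gives +0.31 − (0.0591/6)(−0.474) = +0.315 V.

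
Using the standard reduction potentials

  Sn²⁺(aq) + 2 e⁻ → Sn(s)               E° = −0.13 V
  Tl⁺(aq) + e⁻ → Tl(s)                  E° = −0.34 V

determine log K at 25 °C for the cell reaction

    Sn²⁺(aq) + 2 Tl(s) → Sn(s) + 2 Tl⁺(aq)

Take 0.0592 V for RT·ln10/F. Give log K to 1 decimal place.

The Sn²⁺/Sn couple is reduced (cathode); E°cell = −0.13 − (−0.34) = +0.21 V with n = 2.
At equilibrium E = 0, so log K = nE°cell / 0.0592 = (2)(+0.21) / 0.0592 = 7.1.

log K = 7.1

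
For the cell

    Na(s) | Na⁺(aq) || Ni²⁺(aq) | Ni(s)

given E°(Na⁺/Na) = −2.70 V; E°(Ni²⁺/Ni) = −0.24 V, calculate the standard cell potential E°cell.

By convention the left-hand electrode in cell notation is the anode (oxidation) and the right-hand electrode is the cathode (reduction).
E°cell = E°(right) − E°(left) = −0.24 − (−2.70) = +2.46 V.

+2.46 V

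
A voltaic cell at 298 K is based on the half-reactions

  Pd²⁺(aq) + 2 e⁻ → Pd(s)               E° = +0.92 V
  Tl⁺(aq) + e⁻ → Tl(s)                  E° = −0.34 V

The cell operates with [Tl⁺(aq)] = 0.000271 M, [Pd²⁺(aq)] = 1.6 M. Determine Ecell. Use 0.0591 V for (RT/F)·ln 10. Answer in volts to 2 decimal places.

+1.48 V

Since E°(Pd²⁺/Pd) > E°(Tl⁺/Tl), Pd²⁺/Pd serves as the cathode.
E°cell = E°cat − E°an = +0.92 − (−0.34) = +1.26 V; n = 2.
The balanced reaction is Pd²⁺(aq) + 2 Tl(s) → Pd(s) + 2 Tl⁺(aq), so Q = [Tl⁺(aq)]^2 / [Pd²⁺(aq)] = 4.59×10^−8 and log Q = −7.338.
By the Nernst equation, E = +1.26 − (0.0591/2)·(−7.338) = +1.48 V.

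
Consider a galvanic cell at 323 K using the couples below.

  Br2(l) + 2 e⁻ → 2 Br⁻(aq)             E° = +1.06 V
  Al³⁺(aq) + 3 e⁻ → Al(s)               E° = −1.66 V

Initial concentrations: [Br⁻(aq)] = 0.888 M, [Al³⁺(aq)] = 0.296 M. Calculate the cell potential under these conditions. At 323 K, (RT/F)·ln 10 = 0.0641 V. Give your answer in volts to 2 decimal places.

+2.73 V

The Br₂/Br⁻ couple has the more positive E°, so it is the cathode; Al³⁺/Al is the anode.
The standard potential is +1.06 − (−1.66) = +2.72 V and the balanced reaction transfers n = 6 electrons.
For the overall reaction 3 Br2(l) + 2 Al(s) → 6 Br⁻(aq) + 2 Al³⁺(aq), Q = [Br⁻(aq)]^6·[Al³⁺(aq)]^2 = 0.043, giving log Q = −1.367.
E = E° − (0.0641/n)·log Q = +2.72 − (0.0641/6)(−1.367) = +2.73 V.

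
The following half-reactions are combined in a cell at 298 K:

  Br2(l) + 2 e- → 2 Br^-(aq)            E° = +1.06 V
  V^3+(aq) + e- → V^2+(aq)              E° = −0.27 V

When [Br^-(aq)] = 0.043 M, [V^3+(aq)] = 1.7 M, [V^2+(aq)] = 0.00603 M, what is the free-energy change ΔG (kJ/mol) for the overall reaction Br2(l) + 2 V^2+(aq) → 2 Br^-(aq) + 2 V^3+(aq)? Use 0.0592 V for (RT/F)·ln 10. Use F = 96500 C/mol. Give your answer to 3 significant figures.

−244 kJ/mol

With Br₂/Br⁻ reduced at the cathode, E°cell = +1.06 − (−0.27) = +1.33 V and n = 2.
The reaction quotient is ([Br^-(aq)]^2·[V^3+(aq)]^2) / [V^2+(aq)]^2 = 147; by Nernst, E = +1.33 − (0.0592/2)(2.167) = +1.2659 V.
ΔG = −nFE = −(2)(96500)(+1.2659) J/mol = −244 kJ/mol.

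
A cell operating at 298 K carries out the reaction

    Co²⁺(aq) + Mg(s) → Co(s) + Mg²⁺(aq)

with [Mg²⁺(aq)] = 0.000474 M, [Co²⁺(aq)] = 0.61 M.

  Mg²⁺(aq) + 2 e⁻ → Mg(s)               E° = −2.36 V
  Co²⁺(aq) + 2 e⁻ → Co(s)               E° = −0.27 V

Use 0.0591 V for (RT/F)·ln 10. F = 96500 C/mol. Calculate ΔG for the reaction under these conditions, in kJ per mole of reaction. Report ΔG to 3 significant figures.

With Co²⁺/Co reduced at the cathode, E°cell = −0.27 − (−2.36) = +2.09 V and n = 2.
Q = [Mg²⁺(aq)] / [Co²⁺(aq)] = 0.000777, so log Q = −3.110 and E = +2.09 − (0.0591/2)(−3.110) = +2.1819 V.
Finally ΔG = −nFE = −(2)(96500 C/mol)(+2.1819 V) = −421 kJ/mol.

−421 kJ/mol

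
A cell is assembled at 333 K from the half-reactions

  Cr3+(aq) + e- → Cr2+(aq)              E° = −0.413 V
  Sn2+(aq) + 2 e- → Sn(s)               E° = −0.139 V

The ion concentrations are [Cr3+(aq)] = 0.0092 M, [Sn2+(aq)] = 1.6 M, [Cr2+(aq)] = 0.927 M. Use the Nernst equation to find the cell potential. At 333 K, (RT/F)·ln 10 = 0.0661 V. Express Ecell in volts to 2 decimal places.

+0.41 V

Sn²⁺/Sn is reduced (cathode, E° = −0.139 V) and Cr³⁺/Cr²⁺ is oxidized (anode).
E°cell = E°cat − E°an = −0.139 − (−0.413) = +0.274 V; n = 2.
Balancing gives Sn2+(aq) + 2 Cr2+(aq) → Sn(s) + 2 Cr3+(aq); hence Q = [Cr3+(aq)]^2 / ([Sn2+(aq)]·[Cr2+(aq)]^2) = 6.16×10^−5 (log Q = −4.211).
By the Nernst equation, E = +0.274 − (0.0661/2)·(−4.211) = +0.41 V.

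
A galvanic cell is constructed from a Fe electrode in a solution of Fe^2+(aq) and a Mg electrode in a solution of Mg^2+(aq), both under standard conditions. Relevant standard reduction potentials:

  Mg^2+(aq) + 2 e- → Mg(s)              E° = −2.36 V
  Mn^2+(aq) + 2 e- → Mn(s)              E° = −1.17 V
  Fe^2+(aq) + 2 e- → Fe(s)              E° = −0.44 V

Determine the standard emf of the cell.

The Fe²⁺/Fe couple has the higher E°, so Fe ion is reduced (cathode) and Mg is oxidized (anode).
E°cell = E°(cathode) − E°(anode) = −0.44 − (−2.36) = +1.92 V.

+1.92 V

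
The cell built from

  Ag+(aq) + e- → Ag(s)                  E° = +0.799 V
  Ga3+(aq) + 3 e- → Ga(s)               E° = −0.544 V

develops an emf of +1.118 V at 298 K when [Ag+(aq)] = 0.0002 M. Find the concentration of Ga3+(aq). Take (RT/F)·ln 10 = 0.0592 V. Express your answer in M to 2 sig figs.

2.0 M

The Ag⁺/Ag couple has the larger reduction potential, so it is the cathode: E°cell = +0.799 − (−0.544) = +1.343 V and n = 3.
Since E = E° − (0.0592/n)·log Q, log Q = n(E° − E)/0.0592 = 11.402.
The balanced reaction is 3 Ag+(aq) + Ga(s) → 3 Ag(s) + Ga3+(aq), so Q = [Ga3+(aq)] / [Ag+(aq)]^3.
Substituting the known concentrations and solving, log [Ga3+(aq)] = 0.305 and [Ga3+(aq)] = 2.0 M.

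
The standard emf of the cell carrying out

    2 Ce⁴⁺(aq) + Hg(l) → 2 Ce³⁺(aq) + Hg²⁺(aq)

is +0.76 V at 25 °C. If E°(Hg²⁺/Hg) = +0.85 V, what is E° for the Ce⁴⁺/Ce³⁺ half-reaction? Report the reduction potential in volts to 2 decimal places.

In the reaction as written the Ce⁴⁺/Ce³⁺ couple is reduced (cathode) and Hg²⁺/Hg is oxidized (anode), so E°cell = E°(Ce⁴⁺/Ce³⁺) − E°(Hg²⁺/Hg).
E°(Ce⁴⁺/Ce³⁺) = E°cell + E°(anode) = +0.76 + (+0.85) = +1.61 V.

+1.61 V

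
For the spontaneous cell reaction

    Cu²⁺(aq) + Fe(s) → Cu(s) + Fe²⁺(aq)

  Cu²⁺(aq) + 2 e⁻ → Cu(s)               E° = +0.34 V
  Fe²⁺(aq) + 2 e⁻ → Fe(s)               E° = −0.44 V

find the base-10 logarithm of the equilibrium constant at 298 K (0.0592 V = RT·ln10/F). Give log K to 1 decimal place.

log K = 26.4

The Cu²⁺/Cu couple is reduced (cathode); E°cell = +0.34 − (−0.44) = +0.78 V with n = 2.
At equilibrium E = 0, so log K = nE°cell / 0.0592 = (2)(+0.78) / 0.0592 = 26.4.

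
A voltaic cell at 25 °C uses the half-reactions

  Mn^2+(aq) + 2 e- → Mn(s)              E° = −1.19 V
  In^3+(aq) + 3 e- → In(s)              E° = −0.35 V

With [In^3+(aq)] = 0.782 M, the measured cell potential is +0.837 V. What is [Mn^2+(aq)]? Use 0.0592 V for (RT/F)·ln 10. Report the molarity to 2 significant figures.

With In³⁺/In at the cathode and Mn²⁺/Mn at the anode, E°cell = −0.35 − (−1.19) = +0.84 V (n = 6).
From the Nernst equation, log Q = n(E° − E)/0.0592 = 6·(+0.84 − (+0.837))/0.0592 = 0.304.
For 2 In^3+(aq) + 3 Mn(s) → 2 In(s) + 3 Mn^2+(aq), the reaction quotient is Q = [Mn^2+(aq)]^3 / [In^3+(aq)]^2.
Isolating [Mn^2+(aq)] in Q = 10^{0.304} yields log [Mn^2+(aq)] = 0.030, i.e. 1.1 M.

1.1 M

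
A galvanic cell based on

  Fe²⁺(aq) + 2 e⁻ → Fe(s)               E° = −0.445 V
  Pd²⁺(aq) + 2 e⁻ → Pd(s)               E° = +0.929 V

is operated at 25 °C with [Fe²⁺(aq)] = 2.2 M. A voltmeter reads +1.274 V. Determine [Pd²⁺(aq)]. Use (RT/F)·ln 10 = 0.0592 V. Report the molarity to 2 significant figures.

The Pd²⁺/Pd couple has the larger reduction potential, so it is the cathode: E°cell = +0.929 − (−0.445) = +1.374 V and n = 2.
Since E = E° − (0.0592/n)·log Q, log Q = n(E° − E)/0.0592 = 3.378.
Balancing electrons gives Pd²⁺(aq) + Fe(s) → Pd(s) + Fe²⁺(aq); thus Q = [Fe²⁺(aq)] / [Pd²⁺(aq)].
Substituting the known concentrations and solving, log [Pd²⁺(aq)] = −3.036 and [Pd²⁺(aq)] = 0.00092 M.

0.00092 M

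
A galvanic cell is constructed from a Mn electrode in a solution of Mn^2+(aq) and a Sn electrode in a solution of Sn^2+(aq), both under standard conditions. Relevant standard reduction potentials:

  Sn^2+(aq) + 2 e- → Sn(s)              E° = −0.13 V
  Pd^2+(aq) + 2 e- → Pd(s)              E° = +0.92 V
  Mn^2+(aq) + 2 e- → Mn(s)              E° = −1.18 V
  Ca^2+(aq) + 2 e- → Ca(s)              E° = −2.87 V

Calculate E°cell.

The Sn²⁺/Sn couple has the higher E°, so Sn ion is reduced (cathode) and Mn is oxidized (anode).
E°cell = E°(cathode) − E°(anode) = −0.13 − (−1.18) = +1.05 V.

+1.05 V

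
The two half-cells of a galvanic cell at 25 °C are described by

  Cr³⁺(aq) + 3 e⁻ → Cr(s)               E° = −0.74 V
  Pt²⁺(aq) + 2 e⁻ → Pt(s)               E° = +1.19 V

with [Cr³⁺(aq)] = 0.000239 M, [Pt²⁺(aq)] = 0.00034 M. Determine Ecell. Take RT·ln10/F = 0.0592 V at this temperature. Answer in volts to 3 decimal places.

+1.899 V

Pt²⁺/Pt is reduced (cathode, E° = +1.19 V) and Cr³⁺/Cr is oxidized (anode).
E°cell = +1.19 − (−0.74) = +1.93 V, with n = 6 electrons transferred.
The balanced reaction is 3 Pt²⁺(aq) + 2 Cr(s) → 3 Pt(s) + 2 Cr³⁺(aq), so Q = [Cr³⁺(aq)]^2 / [Pt²⁺(aq)]^3 = 1.45×10^3 and log Q = 3.162.
Applying E = E° − (RT ln10/nF)·log Q gives +1.93 − (0.0592/6)(3.162) = +1.899 V.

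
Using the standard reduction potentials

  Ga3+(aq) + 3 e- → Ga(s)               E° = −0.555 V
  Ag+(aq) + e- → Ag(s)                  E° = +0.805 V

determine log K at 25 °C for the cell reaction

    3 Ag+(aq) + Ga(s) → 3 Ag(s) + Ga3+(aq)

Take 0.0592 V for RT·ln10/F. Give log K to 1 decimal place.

log K = 68.9

The Ag⁺/Ag couple is reduced (cathode); E°cell = +0.805 − (−0.555) = +1.360 V with n = 3.
At equilibrium E = 0, so log K = nE°cell / 0.0592 = (3)(+1.360) / 0.0592 = 68.9.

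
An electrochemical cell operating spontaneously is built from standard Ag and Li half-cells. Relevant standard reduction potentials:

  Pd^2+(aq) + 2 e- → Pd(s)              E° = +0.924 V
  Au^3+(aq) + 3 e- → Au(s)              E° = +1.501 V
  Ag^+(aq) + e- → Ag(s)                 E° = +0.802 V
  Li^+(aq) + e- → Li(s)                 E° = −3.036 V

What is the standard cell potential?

Of the two couples in this cell, the one with the more positive reduction potential is reduced at the cathode: here that is Ag⁺/Ag (+0.802 V); Li⁺/Li (−3.036 V) is the anode.
E°cell = E°(cathode) − E°(anode) = +0.802 − (−3.036) = +3.838 V.

+3.838 V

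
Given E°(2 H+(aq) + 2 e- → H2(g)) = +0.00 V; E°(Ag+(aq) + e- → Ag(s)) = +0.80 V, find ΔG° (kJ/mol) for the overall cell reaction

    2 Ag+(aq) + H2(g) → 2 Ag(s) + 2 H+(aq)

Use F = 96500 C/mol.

In the reaction as written Ag+(aq) is reduced, so the Ag⁺/Ag couple is the cathode and 2H⁺/H₂ is the anode.
E°cell = +0.80 − (+0.00) = +0.80 V; balancing electrons gives n = 2.
ΔG° = −nFE°cell = −(2)(96500)(+0.80) J/mol = −154 kJ/mol.

−154 kJ/mol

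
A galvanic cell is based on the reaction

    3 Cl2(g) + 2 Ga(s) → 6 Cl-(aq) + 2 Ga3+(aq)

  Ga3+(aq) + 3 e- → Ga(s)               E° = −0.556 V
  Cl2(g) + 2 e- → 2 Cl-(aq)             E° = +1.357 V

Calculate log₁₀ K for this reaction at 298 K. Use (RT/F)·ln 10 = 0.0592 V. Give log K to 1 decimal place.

log K = 193.9

The Cl₂/Cl⁻ couple is reduced (cathode); E°cell = +1.357 − (−0.556) = +1.913 V with n = 6.
At equilibrium E = 0, so log K = nE°cell / 0.0592 = (6)(+1.913) / 0.0592 = 193.9.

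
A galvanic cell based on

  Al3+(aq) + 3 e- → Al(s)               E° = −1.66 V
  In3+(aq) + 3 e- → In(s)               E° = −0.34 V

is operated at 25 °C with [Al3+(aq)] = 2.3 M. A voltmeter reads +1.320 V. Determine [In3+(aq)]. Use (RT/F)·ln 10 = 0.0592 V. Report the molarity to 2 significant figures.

2.3 M

With In³⁺/In at the cathode and Al³⁺/Al at the anode, E°cell = −0.34 − (−1.66) = +1.32 V (n = 3).
Rearranging E = E° − (0.0592/n)·log Q gives log Q = 3(+1.32 − (+1.320))/0.0592 = 0.000.
For In3+(aq) + Al(s) → In(s) + Al3+(aq), the reaction quotient is Q = [Al3+(aq)] / [In3+(aq)].
Isolating [In3+(aq)] in Q = 10^{0.000} yields log [In3+(aq)] = 0.362, i.e. 2.3 M.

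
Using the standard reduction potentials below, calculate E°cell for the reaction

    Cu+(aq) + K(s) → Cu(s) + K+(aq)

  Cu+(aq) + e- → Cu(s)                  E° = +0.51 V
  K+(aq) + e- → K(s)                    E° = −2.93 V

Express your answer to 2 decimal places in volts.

+3.44 V

In the reaction as written, Cu+(aq) is reduced (cathode) and K+(aq) is produced by oxidation at the anode.
E°cell = E°(cathode) − E°(anode) = +0.51 − (−2.93) = +3.44 V.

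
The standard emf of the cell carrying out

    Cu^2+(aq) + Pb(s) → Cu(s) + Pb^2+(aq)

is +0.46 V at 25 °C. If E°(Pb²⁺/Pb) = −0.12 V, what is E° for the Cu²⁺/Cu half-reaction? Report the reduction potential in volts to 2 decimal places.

+0.34 V

In the reaction as written the Cu²⁺/Cu couple is reduced (cathode) and Pb²⁺/Pb is oxidized (anode), so E°cell = E°(Cu²⁺/Cu) − E°(Pb²⁺/Pb).
E°(Cu²⁺/Cu) = E°cell + E°(anode) = +0.46 + (−0.12) = +0.34 V.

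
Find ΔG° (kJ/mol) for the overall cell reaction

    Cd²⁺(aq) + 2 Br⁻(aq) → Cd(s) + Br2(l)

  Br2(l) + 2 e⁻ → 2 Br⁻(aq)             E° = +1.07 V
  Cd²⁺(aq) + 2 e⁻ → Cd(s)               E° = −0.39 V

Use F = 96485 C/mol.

+282 kJ/mol

In the reaction as written Cd²⁺(aq) is reduced, so the Cd²⁺/Cd couple is the cathode and Br₂/Br⁻ is the anode.
E°cell = −0.39 − (+1.07) = −1.46 V; balancing electrons gives n = 2.
ΔG° = −nFE°cell = −(2)(96485)(−1.46) J/mol = +282 kJ/mol.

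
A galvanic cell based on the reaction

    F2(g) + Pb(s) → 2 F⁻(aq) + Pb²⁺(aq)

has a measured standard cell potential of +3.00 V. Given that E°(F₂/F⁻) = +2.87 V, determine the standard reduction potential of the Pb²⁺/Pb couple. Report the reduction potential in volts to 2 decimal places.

−0.13 V

In the reaction as written the F₂/F⁻ couple is reduced (cathode) and Pb²⁺/Pb is oxidized (anode), so E°cell = E°(F₂/F⁻) − E°(Pb²⁺/Pb).
E°(Pb²⁺/Pb) = E°(cathode) − E°cell = +2.87 − (+3.00) = −0.13 V.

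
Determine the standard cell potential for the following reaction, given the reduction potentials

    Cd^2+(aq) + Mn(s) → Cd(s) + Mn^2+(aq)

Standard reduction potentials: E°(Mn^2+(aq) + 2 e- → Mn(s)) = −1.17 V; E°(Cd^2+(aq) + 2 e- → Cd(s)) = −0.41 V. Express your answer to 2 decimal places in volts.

In the reaction as written, Cd^2+(aq) is reduced (cathode) and Mn^2+(aq) is produced by oxidation at the anode.
E°cell = E°(cathode) − E°(anode) = −0.41 − (−1.17) = +0.76 V.

+0.76 V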